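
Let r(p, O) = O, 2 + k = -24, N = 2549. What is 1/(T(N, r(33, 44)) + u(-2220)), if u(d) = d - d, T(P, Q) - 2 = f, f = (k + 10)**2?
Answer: 1/258 ≈ 0.0038760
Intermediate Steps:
k = -26 (k = -2 - 24 = -26)
f = 256 (f = (-26 + 10)**2 = (-16)**2 = 256)
T(P, Q) = 258 (T(P, Q) = 2 + 256 = 258)
u(d) = 0
1/(T(N, r(33, 44)) + u(-2220)) = 1/(258 + 0) = 1/258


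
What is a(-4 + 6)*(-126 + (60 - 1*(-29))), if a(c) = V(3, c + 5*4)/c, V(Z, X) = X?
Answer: -407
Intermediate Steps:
a(c) = (20 + c)/c (a(c) = (c + 5*4)/c = (c + 20)/c = (20 + c)/c)
a(-4 + 6)*(-126 + (60 - 1*(-29))) = ((20 + (-4 + 6))/(-4 + 6))*(-126 + (60 - 1*(-29))) = ((20 + 2)/2)*(-126 + (60 + 29)) = ((½)*22)*(-126 + 89) = 11*(-37) = -407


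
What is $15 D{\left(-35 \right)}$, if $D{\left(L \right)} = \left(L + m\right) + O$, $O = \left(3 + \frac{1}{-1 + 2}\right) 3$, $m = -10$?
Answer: $-495$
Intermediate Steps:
$O = 12$ ($O = \left(3 + 1^{-1}\right) 3 = \left(3 + 1\right) 3 = 4 \cdot 3 = 12$)
$D{\left(L \right)} = 2 + L$ ($D{\left(L \right)} = \left(L - 10\right) + 12 = \left(-10 + L\right) + 12 = 2 + L$)
$15 D{\left(-35 \right)} = 15 \left(2 - 35\right) = 15 \left(-33\right) = -495$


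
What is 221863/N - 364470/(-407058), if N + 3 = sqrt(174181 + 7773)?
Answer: 56207803552/12343694635 + 221863*sqrt(181954)/181945 ≈ 524.70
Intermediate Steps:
N = -3 + sqrt(181954) (N = -3 + sqrt(174181 + 7773) = -3 + sqrt(181954) ≈ 423.56)
221863/N - 364470/(-407058) = 221863/(-3 + sqrt(181954)) - 364470/(-407058) = 221863/(-3 + sqrt(181954)) - 364470*(-1/407058) = 221863/(-3 + sqrt(181954)) + 60745/67843 = 60745/67843 + 221863/(-3 + sqrt(181954))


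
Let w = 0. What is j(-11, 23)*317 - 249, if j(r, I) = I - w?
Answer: 7042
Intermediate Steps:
j(r, I) = I (j(r, I) = I - 1*0 = I + 0 = I)
j(-11, 23)*317 - 249 = 23*317 - 249 = 7291 - 249 = 7042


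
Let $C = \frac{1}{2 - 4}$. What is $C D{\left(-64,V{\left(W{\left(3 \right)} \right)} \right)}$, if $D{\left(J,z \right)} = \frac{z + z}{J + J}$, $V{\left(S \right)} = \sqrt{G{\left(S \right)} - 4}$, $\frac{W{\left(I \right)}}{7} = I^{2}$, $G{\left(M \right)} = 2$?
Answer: $\frac{i \sqrt{2}}{128} \approx 0.011049 i$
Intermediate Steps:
$W{\left(I \right)} = 7 I^{2}$
$V{\left(S \right)} = i \sqrt{2}$ ($V{\left(S \right)} = \sqrt{2 - 4} = \sqrt{-2} = i \sqrt{2}$)
$D{\left(J,z \right)} = \frac{z}{J}$ ($D{\left(J,z \right)} = \frac{2 z}{2 J} = 2 z \frac{1}{2 J} = \frac{z}{J}$)
$C = - \frac{1}{2}$ ($C = \frac{1}{-2} = - \frac{1}{2} \approx -0.5$)
$C D{\left(-64,V{\left(W{\left(3 \right)} \right)} \right)} = - \frac{i \sqrt{2} \frac{1}{-64}}{2} = - \frac{i \sqrt{2} \left(- \frac{1}{64}\right)}{2} = - \frac{\left(- \frac{1}{64}\right) i \sqrt{2}}{2} = \frac{i \sqrt{2}}{128}$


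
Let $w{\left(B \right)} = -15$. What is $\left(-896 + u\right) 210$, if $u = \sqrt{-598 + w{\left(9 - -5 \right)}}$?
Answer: $-188160 + 210 i \sqrt{613} \approx -1.8816 \cdot 10^{5} + 5199.4 i$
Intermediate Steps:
$u = i \sqrt{613}$ ($u = \sqrt{-598 - 15} = \sqrt{-613} = i \sqrt{613} \approx 24.759 i$)
$\left(-896 + u\right) 210 = \left(-896 + i \sqrt{613}\right) 210 = -188160 + 210 i \sqrt{613}$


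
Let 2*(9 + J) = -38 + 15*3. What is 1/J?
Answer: -2/11 ≈ -0.18182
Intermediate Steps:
J = -11/2 (J = -9 + (-38 + 15*3)/2 = -9 + (-38 + 45)/2 = -9 + (½)*7 = -9 + 7/2 = -11/2 ≈ -5.5000)
1/J = 1/(-11/2) = -2/11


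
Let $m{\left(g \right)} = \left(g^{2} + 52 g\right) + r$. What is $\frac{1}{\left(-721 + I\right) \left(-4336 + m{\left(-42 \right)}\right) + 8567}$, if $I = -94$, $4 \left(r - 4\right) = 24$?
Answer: $\frac{1}{3876557} \approx 2.5796 \cdot 10^{-7}$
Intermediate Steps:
$r = 10$ ($r = 4 + \frac{1}{4} \cdot 24 = 4 + 6 = 10$)
$m{\left(g \right)} = 10 + g^{2} + 52 g$ ($m{\left(g \right)} = \left(g^{2} + 52 g\right) + 10 = 10 + g^{2} + 52 g$)
$\frac{1}{\left(-721 + I\right) \left(-4336 + m{\left(-42 \right)}\right) + 8567} = \frac{1}{\left(-721 - 94\right) \left(-4336 + \left(10 + \left(-42\right)^{2} + 52 \left(-42\right)\right)\right) + 8567} = \frac{1}{- 815 \left(-4336 + \left(10 + 1764 - 2184\right)\right) + 8567} = \frac{1}{- 815 \left(-4336 - 410\right) + 8567} = \frac{1}{\left(-815\right) \left(-4746\right) + 8567} = \frac{1}{3867990 + 8567} = \frac{1}{3876557}$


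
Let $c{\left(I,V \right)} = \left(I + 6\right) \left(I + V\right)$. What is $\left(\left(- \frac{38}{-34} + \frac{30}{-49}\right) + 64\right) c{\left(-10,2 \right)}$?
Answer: $\frac{1719456}{833} \approx 2064.2$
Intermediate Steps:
$c{\left(I,V \right)} = \left(6 + I\right) \left(I + V\right)$
$\left(\left(- \frac{38}{-34} + \frac{30}{-49}\right) + 64\right) c{\left(-10,2 \right)} = \left(\left(- \frac{38}{-34} + \frac{30}{-49}\right) + 64\right) \left(\left(-10\right)^{2} + 6 \left(-10\right) + 6 \cdot 2 - 20\right) = \left(\left(\left(-38\right) \left(- \frac{1}{34}\right) + 30 \left(- \frac{1}{49}\right)\right) + 64\right) \left(100 - 60 + 12 - 20\right) = \left(\left(\frac{19}{17} - \frac{30}{49}\right) + 64\right) 32 = \left(\frac{421}{833} + 64\right) 32 = \frac{53733}{833} \cdot 32 = \frac{1719456}{833}$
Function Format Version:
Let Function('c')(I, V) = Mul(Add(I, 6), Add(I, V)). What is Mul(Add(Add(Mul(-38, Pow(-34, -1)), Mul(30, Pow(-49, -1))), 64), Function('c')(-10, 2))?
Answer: Rational(1719456, 833) ≈ 2064.2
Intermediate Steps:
Function('c')(I, V) = Mul(Add(6, I), Add(I, V))
Mul(Add(Add(Mul(-38, Pow(-34, -1)), Mul(30, Pow(-49, -1))), 64), Function('c')(-10, 2)) = Mul(Add(Add(Mul(-38, Pow(-34, -1)), Mul(30, Pow(-49, -1))), 64), Add(Pow(-10, 2), Mul(6, -10), Mul(6, 2), Mul(-10, 2))) = Mul(Add(Add(Mul(-38, Rational(-1, 34)), Mul(30, Rational(-1, 49))), 64), Add(100, -60, 12, -20)) = Mul(Add(Add(Rational(19, 17), Rational(-30, 49)), 64), 32) = Mul(Add(Rational(421, 833), 64), 32) = Mul(Rational(53733, 833), 32) = Rational(1719456, 833)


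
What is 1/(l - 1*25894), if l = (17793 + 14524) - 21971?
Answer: -1/15548 ≈ -6.4317e-5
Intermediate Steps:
l = 10346 (l = 32317 - 21971 = 10346)
1/(l - 1*25894) = 1/(10346 - 1*25894) = 1/(10346 - 25894) = 1/(-15548) = -1/15548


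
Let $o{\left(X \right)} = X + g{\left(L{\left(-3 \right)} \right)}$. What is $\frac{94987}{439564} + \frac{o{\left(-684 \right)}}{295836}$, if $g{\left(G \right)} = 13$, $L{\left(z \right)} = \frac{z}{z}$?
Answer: $\frac{1737851668}{8127428469} \approx 0.21383$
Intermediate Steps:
$L{\left(z \right)} = 1$
$o{\left(X \right)} = 13 + X$ ($o{\left(X \right)} = X + 13 = 13 + X$)
$\frac{94987}{439564} + \frac{o{\left(-684 \right)}}{295836} = \frac{94987}{439564} + \frac{13 - 684}{295836} = 94987 \cdot \frac{1}{439564} - \frac{671}{295836} = \frac{94987}{439564} - \frac{671}{295836} = \frac{1737851668}{8127428469}$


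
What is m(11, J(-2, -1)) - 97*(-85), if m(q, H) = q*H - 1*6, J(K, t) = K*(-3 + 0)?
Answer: 8305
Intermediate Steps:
J(K, t) = -3*K (J(K, t) = K*(-3) = -3*K)
m(q, H) = -6 + H*q (m(q, H) = H*q - 6 = -6 + H*q)
m(11, J(-2, -1)) - 97*(-85) = (-6 - 3*(-2)*11) - 97*(-85) = (-6 + 6*11) + 8245 = (-6 + 66) + 8245 = 60 + 8245 = 8305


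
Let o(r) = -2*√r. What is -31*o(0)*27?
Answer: 0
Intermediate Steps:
-31*o(0)*27 = -(-62)*√0*27 = -(-62)*0*27 = -31*0*27 = 0*27 = 0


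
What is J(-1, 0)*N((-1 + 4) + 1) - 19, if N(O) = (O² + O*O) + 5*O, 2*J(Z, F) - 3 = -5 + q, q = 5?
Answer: 59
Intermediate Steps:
J(Z, F) = 3/2 (J(Z, F) = 3/2 + (-5 + 5)/2 = 3/2 + (½)*0 = 3/2 + 0 = 3/2)
N(O) = 2*O² + 5*O (N(O) = (O² + O²) + 5*O = 2*O² + 5*O)
J(-1, 0)*N((-1 + 4) + 1) - 19 = 3*(((-1 + 4) + 1)*(5 + 2*((-1 + 4) + 1)))/2 - 19 = 3*((3 + 1)*(5 + 2*(3 + 1)))/2 - 19 = 3*(4*(5 + 2*4))/2 - 19 = 3*(4*(5 + 8))/2 - 19 = 3*(4*13)/2 - 19 = (3/2)*52 - 19 = 78 - 19 = 59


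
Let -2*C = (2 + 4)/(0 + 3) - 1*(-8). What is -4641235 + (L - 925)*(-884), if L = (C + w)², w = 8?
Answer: -3831491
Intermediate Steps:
C = -5 (C = -((2 + 4)/(0 + 3) - 1*(-8))/2 = -(6/3 + 8)/2 = -(6*(⅓) + 8)/2 = -(2 + 8)/2 = -½*10 = -5)
L = 9 (L = (-5 + 8)² = 3² = 9)
-4641235 + (L - 925)*(-884) = -4641235 + (9 - 925)*(-884) = -4641235 - 916*(-884) = -4641235 + 809744 = -3831491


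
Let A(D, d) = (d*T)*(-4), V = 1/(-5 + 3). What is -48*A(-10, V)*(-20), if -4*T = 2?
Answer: -960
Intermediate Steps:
T = -½ (T = -¼*2 = -½ ≈ -0.50000)
V = -½ (V = 1/(-2) = -½ ≈ -0.50000)
A(D, d) = 2*d (A(D, d) = (d*(-½))*(-4) = -d/2*(-4) = 2*d)
-48*A(-10, V)*(-20) = -96*(-1)/2*(-20) = -48*(-1)*(-20) = 48*(-20) = -960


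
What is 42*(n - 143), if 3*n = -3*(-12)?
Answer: -5502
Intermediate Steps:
n = 12 (n = (-3*(-12))/3 = (⅓)*36 = 12)
42*(n - 143) = 42*(12 - 143) = 42*(-131) = -5502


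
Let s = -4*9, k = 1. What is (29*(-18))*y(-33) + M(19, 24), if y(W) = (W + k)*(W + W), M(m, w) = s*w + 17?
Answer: -1103311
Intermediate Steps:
s = -36
M(m, w) = 17 - 36*w (M(m, w) = -36*w + 17 = 17 - 36*w)
y(W) = 2*W*(1 + W) (y(W) = (W + 1)*(W + W) = (1 + W)*(2*W) = 2*W*(1 + W))
(29*(-18))*y(-33) + M(19, 24) = (29*(-18))*(2*(-33)*(1 - 33)) + (17 - 36*24) = -1044*(-33)*(-32) + (17 - 864) = -522*2112 - 847 = -1102464 - 847 = -1103311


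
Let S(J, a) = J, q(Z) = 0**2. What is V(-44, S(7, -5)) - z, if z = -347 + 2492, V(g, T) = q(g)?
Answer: -2145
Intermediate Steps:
q(Z) = 0
V(g, T) = 0
z = 2145
V(-44, S(7, -5)) - z = 0 - 1*2145 = 0 - 2145 = -2145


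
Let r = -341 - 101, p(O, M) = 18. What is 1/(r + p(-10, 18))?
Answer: -1/424 ≈ -0.0023585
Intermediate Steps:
r = -442
1/(r + p(-10, 18)) = 1/(-442 + 18) = 1/(-424) = -1/424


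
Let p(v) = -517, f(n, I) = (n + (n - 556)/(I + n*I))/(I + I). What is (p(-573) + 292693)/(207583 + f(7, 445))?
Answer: 102858937600/73078444619 ≈ 1.4075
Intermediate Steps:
f(n, I) = (n + (-556 + n)/(I + I*n))/(2*I) (f(n, I) = (n + (-556 + n)/(I + I*n))/((2*I)) = (n + (-556 + n)/(I + I*n))*(1/(2*I)) = (n + (-556 + n)/(I + I*n))/(2*I))
(p(-573) + 292693)/(207583 + f(7, 445)) = (-517 + 292693)/(207583 + (1/2)*(-556 + 7 + 445*7 + 445*7**2)/(445**2*(1 + 7))) = 292176/(207583 + (1/2)*(1/198025)*(-556 + 7 + 3115 + 445*49)/8) = 292176/(207583 + (1/2)*(1/198025)*(1/8)*(-556 + 7 + 3115 + 21805)) = 292176/(207583 + (1/2)*(1/198025)*(1/8)*24371) = 292176/(207583 + 24371/3168400) = 292176/(657706001571/3168400) = 292176*(3168400/657706001571) = 102858937600/73078444619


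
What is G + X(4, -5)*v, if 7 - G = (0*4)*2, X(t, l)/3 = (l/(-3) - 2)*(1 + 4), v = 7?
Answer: -28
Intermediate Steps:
X(t, l) = -30 - 5*l (X(t, l) = 3*((l/(-3) - 2)*(1 + 4)) = 3*((l*(-⅓) - 2)*5) = 3*((-l/3 - 2)*5) = 3*((-2 - l/3)*5) = 3*(-10 - 5*l/3) = -30 - 5*l)
G = 7 (G = 7 - 0*4*2 = 7 - 0*2 = 7 - 1*0 = 7 + 0 = 7)
G + X(4, -5)*v = 7 + (-30 - 5*(-5))*7 = 7 + (-30 + 25)*7 = 7 - 5*7 = 7 - 35 = -28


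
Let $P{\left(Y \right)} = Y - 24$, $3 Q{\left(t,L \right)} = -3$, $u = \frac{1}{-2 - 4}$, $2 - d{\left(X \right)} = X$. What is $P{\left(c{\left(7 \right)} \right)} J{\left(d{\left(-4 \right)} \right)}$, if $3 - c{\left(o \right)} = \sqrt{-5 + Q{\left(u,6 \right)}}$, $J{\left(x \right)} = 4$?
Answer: $-84 - 4 i \sqrt{6} \approx -84.0 - 9.798 i$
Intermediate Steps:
$d{\left(X \right)} = 2 - X$
$u = - \frac{1}{6}$ ($u = \frac{1}{-6} = - \frac{1}{6} \approx -0.16667$)
$Q{\left(t,L \right)} = -1$ ($Q{\left(t,L \right)} = \frac{1}{3} \left(-3\right) = -1$)
$c{\left(o \right)} = 3 - i \sqrt{6}$ ($c{\left(o \right)} = 3 - \sqrt{-5 - 1} = 3 - \sqrt{-6} = 3 - i \sqrt{6}$)
$P{\left(Y \right)} = -24 + Y$
$P{\left(c{\left(7 \right)} \right)} J{\left(d{\left(-4 \right)} \right)} = \left(-24 + \left(3 - i \sqrt{6}\right)\right) 4 = \left(-21 - i \sqrt{6}\right) 4 = -84 - 4 i \sqrt{6}$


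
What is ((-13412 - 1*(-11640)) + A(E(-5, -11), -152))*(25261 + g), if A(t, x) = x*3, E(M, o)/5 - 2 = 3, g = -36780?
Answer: 25664332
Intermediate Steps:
E(M, o) = 25 (E(M, o) = 10 + 5*3 = 10 + 15 = 25)
A(t, x) = 3*x
((-13412 - 1*(-11640)) + A(E(-5, -11), -152))*(25261 + g) = ((-13412 - 1*(-11640)) + 3*(-152))*(25261 - 36780) = ((-13412 + 11640) - 456)*(-11519) = (-1772 - 456)*(-11519) = -2228*(-11519) = 25664332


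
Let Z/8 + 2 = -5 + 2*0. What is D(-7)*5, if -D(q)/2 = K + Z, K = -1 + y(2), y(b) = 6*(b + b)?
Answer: 330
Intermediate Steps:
y(b) = 12*b (y(b) = 6*(2*b) = 12*b)
Z = -56 (Z = -16 + 8*(-5 + 2*0) = -16 + 8*(-5 + 0) = -16 + 8*(-5) = -16 - 40 = -56)
K = 23 (K = -1 + 12*2 = -1 + 24 = 23)
D(q) = 66 (D(q) = -2*(23 - 56) = -2*(-33) = 66)
D(-7)*5 = 66*5 = 330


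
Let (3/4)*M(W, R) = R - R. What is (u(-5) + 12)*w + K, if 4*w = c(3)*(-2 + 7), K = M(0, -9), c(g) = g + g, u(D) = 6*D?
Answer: -135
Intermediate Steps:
M(W, R) = 0 (M(W, R) = 4*(R - R)/3 = (4/3)*0 = 0)
c(g) = 2*g
K = 0
w = 15/2 (w = ((2*3)*(-2 + 7))/4 = (6*5)/4 = (¼)*30 = 15/2 ≈ 7.5000)
(u(-5) + 12)*w + K = (6*(-5) + 12)*(15/2) + 0 = (-30 + 12)*(15/2) + 0 = -18*15/2 + 0 = -135 + 0 = -135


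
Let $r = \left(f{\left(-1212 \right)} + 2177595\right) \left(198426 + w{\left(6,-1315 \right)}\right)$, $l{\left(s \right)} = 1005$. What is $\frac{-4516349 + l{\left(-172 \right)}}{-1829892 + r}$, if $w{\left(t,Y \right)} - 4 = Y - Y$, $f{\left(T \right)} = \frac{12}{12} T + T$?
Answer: $- \frac{2257672}{215808675819} \approx -1.0461 \cdot 10^{-5}$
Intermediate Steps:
$f{\left(T \right)} = 2 T$ ($f{\left(T \right)} = 12 \cdot \frac{1}{12} T + T = 1 T + T = T + T = 2 T$)
$w{\left(t,Y \right)} = 4$ ($w{\left(t,Y \right)} = 4 + \left(Y - Y\right) = 4 + 0 = 4$)
$r = 431619181530$ ($r = \left(2 \left(-1212\right) + 2177595\right) \left(198426 + 4\right) = \left(-2424 + 2177595\right) 198430 = 2175171 \cdot 198430 = 431619181530$)
$\frac{-4516349 + l{\left(-172 \right)}}{-1829892 + r} = \frac{-4516349 + 1005}{-1829892 + 431619181530} = - \frac{4515344}{431617351638} = \left(-4515344\right) \frac{1}{431617351638} = - \frac{2257672}{215808675819}$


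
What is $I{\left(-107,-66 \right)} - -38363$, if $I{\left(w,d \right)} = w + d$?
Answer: $38190$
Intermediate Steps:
$I{\left(w,d \right)} = d + w$
$I{\left(-107,-66 \right)} - -38363 = \left(-66 - 107\right) - -38363 = -173 + 38363 = 38190$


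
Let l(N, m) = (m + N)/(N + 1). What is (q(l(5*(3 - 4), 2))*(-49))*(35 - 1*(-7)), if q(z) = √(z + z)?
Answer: -1029*√6 ≈ -2520.5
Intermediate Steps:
l(N, m) = (N + m)/(1 + N)
q(z) = √2*√z (q(z) = √(2*z) = √2*√z)
(q(l(5*(3 - 4), 2))*(-49))*(35 - 1*(-7)) = ((√2*√((5*(3 - 4) + 2)/(1 + 5*(3 - 4))))*(-49))*(35 - 1*(-7)) = ((√2*√((5*(-1) + 2)/(1 + 5*(-1))))*(-49))*(35 + 7) = ((√2*√((-5 + 2)/(1 - 5)))*(-49))*42 = ((√2*√(-3/(-4)))*(-49))*42 = ((√2*√(-¼*(-3)))*(-49))*42 = ((√2*√(¾))*(-49))*42 = ((√2*(√3/2))*(-49))*42 = ((√6/2)*(-49))*42 = -49*√6/2*42 = -1029*√6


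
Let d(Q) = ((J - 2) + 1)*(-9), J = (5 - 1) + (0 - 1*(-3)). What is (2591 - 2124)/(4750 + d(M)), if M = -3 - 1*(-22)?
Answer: 467/4696 ≈ 0.099446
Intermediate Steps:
M = 19 (M = -3 + 22 = 19)
J = 7 (J = 4 + (0 + 3) = 4 + 3 = 7)
d(Q) = -54 (d(Q) = ((7 - 2) + 1)*(-9) = (5 + 1)*(-9) = 6*(-9) = -54)
(2591 - 2124)/(4750 + d(M)) = (2591 - 2124)/(4750 - 54) = 467/4696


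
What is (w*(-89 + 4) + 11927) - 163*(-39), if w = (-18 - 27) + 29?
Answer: 19644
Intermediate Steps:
w = -16 (w = -45 + 29 = -16)
(w*(-89 + 4) + 11927) - 163*(-39) = (-16*(-89 + 4) + 11927) - 163*(-39) = (-16*(-85) + 11927) + 6357 = (1360 + 11927) + 6357 = 13287 + 6357 = 19644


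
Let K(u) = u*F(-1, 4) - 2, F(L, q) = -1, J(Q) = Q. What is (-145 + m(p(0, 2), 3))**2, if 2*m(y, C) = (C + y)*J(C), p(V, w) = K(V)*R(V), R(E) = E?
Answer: 78961/4 ≈ 19740.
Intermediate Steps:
K(u) = -2 - u (K(u) = u*(-1) - 2 = -u - 2 = -2 - u)
p(V, w) = V*(-2 - V) (p(V, w) = (-2 - V)*V = V*(-2 - V))
m(y, C) = C*(C + y)/2 (m(y, C) = ((C + y)*C)/2 = (C*(C + y))/2 = C*(C + y)/2)
(-145 + m(p(0, 2), 3))**2 = (-145 + (1/2)*3*(3 + 0*(-2 - 1*0)))**2 = (-145 + (1/2)*3*(3 + 0*(-2 + 0)))**2 = (-145 + (1/2)*3*(3 + 0*(-2)))**2 = (-145 + (1/2)*3*(3 + 0))**2 = (-145 + (1/2)*3*3)**2 = (-145 + 9/2)**2 = (-281/2)**2 = 78961/4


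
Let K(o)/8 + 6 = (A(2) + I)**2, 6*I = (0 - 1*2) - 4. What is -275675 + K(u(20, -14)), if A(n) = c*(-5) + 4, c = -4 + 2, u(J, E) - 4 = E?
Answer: -274371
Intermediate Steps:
u(J, E) = 4 + E
I = -1 (I = ((0 - 1*2) - 4)/6 = ((0 - 2) - 4)/6 = (-2 - 4)/6 = (1/6)*(-6) = -1)
c = -2
A(n) = 14 (A(n) = -2*(-5) + 4 = 10 + 4 = 14)
K(o) = 1304 (K(o) = -48 + 8*(14 - 1)**2 = -48 + 8*13**2 = -48 + 8*169 = -48 + 1352 = 1304)
-275675 + K(u(20, -14)) = -275675 + 1304 = -274371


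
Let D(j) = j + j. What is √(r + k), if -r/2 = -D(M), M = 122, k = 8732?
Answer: 2*√2305 ≈ 96.021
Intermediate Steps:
D(j) = 2*j
r = 488 (r = -(-2)*2*122 = -(-2)*244 = -2*(-244) = 488)
√(r + k) = √(488 + 8732) = √9220 = 2*√2305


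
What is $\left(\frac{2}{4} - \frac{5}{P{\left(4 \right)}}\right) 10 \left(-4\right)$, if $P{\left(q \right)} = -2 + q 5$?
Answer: $- \frac{80}{9} \approx -8.8889$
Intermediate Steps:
$P{\left(q \right)} = -2 + 5 q$
$\left(\frac{2}{4} - \frac{5}{P{\left(4 \right)}}\right) 10 \left(-4\right) = \left(\frac{2}{4} - \frac{5}{-2 + 5 \cdot 4}\right) 10 \left(-4\right) = \left(2 \cdot \frac{1}{4} - \frac{5}{-2 + 20}\right) 10 \left(-4\right) = \left(\frac{1}{2} - \frac{5}{18}\right) 10 \left(-4\right) = \frac{2}{9} \cdot 10 \left(-4\right) = \frac{20}{9} \left(-4\right) = - \frac{80}{9}$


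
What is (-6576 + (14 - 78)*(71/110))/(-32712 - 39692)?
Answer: 3956/43285 ≈ 0.091394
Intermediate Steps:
(-6576 + (14 - 78)*(71/110))/(-32712 - 39692) = (-6576 - 4544/110)/(-72404) = (-6576 - 64*71/110)*(-1/72404) = (-6576 - 2272/55)*(-1/72404) = -363952/55*(-1/72404) = 3956/43285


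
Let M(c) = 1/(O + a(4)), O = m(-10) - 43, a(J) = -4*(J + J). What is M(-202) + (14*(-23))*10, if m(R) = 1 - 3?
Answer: -247941/77 ≈ -3220.0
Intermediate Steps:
m(R) = -2
a(J) = -8*J
O = -45 (O = -2 - 43 = -45)
M(c) = -1/77 (M(c) = 1/(-45 - 8*4) = 1/(-45 - 32) = 1/(-77) = -1/77)
M(-202) + (14*(-23))*10 = -1/77 + (14*(-23))*10 = -1/77 - 322*10 = -1/77 - 3220 = -247941/77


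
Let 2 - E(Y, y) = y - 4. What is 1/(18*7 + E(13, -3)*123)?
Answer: 1/1233 ≈ 0.00081103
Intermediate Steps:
E(Y, y) = 6 - y (E(Y, y) = 2 - (y - 4) = 2 - (-4 + y) = 2 + (4 - y) = 6 - y)
1/(18*7 + E(13, -3)*123) = 1/(18*7 + (6 - 1*(-3))*123) = 1/(126 + (6 + 3)*123) = 1/(126 + 9*123) = 1/(126 + 1107) = 1/1233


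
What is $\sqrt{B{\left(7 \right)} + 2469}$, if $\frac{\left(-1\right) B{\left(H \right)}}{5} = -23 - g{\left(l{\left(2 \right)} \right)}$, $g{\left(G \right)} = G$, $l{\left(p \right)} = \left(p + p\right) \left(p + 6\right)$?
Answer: $14 \sqrt{14} \approx 52.383$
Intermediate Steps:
$l{\left(p \right)} = 2 p \left(6 + p\right)$
$B{\left(H \right)} = 275$ ($B{\left(H \right)} = - 5 \left(-23 - 2 \cdot 2 \left(6 + 2\right)\right) = - 5 \left(-23 - 2 \cdot 2 \cdot 8\right) = - 5 \left(-23 - 32\right) = \left(-5\right) \left(-55\right) = 275$)
$\sqrt{B{\left(7 \right)} + 2469} = \sqrt{275 + 2469} = \sqrt{2744} = 14 \sqrt{14}$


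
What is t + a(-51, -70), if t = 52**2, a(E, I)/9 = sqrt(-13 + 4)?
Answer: 2704 + 27*I ≈ 2704.0 + 27.0*I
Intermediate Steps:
a(E, I) = 27*I (a(E, I) = 9*sqrt(-13 + 4) = 9*sqrt(-9) = 9*(3*I) = 27*I)
t = 2704
t + a(-51, -70) = 2704 + 27*I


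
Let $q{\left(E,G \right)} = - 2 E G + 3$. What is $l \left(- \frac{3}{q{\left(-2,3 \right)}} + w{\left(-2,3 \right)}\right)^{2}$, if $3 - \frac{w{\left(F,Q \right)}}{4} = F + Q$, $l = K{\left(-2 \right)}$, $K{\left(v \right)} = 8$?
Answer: $\frac{12168}{25} \approx 486.72$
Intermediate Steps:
$q{\left(E,G \right)} = 3 - 2 E G$ ($q{\left(E,G \right)} = - 2 E G + 3 = 3 - 2 E G$)
$l = 8$
$w{\left(F,Q \right)} = 12 - 4 F - 4 Q$ ($w{\left(F,Q \right)} = 12 - 4 \left(F + Q\right) = 12 - \left(4 F + 4 Q\right) = 12 - 4 F - 4 Q$)
$l \left(- \frac{3}{q{\left(-2,3 \right)}} + w{\left(-2,3 \right)}\right)^{2} = 8 \left(- \frac{3}{3 - \left(-4\right) 3} - -8\right)^{2} = 8 \left(- \frac{3}{3 + 12} + \left(12 + 8 - 12\right)\right)^{2} = 8 \left(- \frac{3}{15} + 8\right)^{2} = 8 \left(\left(-3\right) \frac{1}{15} + 8\right)^{2} = 8 \left(- \frac{1}{5} + 8\right)^{2} = 8 \left(\frac{39}{5}\right)^{2} = 8 \cdot \frac{1521}{25} = \frac{12168}{25}$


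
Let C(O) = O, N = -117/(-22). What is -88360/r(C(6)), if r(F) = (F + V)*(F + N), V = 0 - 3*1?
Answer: -1943920/747 ≈ -2602.3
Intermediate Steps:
N = 117/22 (N = -117*(-1/22) = 117/22 ≈ 5.3182)
V = -3 (V = 0 - 3 = -3)
r(F) = (-3 + F)*(117/22 + F) (r(F) = (F - 3)*(F + 117/22) = (-3 + F)*(117/22 + F))
-88360/r(C(6)) = -88360/(-351/22 + 6² + (51/22)*6) = -88360/(-351/22 + 36 + 153/11) = -88360/747/22 = -88360*22/747 = -1943920/747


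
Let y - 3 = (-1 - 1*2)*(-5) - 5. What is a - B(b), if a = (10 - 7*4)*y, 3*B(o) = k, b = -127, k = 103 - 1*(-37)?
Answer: -842/3 ≈ -280.67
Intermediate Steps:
k = 140 (k = 103 + 37 = 140)
y = 13 (y = 3 + ((-1 - 1*2)*(-5) - 5) = 3 + ((-1 - 2)*(-5) - 5) = 3 + (-3*(-5) - 5) = 3 + (15 - 5) = 3 + 10 = 13)
B(o) = 140/3 (B(o) = (1/3)*140 = 140/3)
a = -234 (a = (10 - 7*4)*13 = (10 - 28)*13 = -18*13 = -234)
a - B(b) = -234 - 1*140/3 = -234 - 140/3 = -842/3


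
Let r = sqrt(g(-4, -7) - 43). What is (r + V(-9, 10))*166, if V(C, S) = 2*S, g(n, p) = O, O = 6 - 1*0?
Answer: 3320 + 166*I*sqrt(37) ≈ 3320.0 + 1009.7*I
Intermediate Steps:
O = 6 (O = 6 + 0 = 6)
g(n, p) = 6
r = I*sqrt(37) (r = sqrt(6 - 43) = sqrt(-37) = I*sqrt(37) ≈ 6.0828*I)
(r + V(-9, 10))*166 = (I*sqrt(37) + 2*10)*166 = (I*sqrt(37) + 20)*166 = (20 + I*sqrt(37))*166 = 3320 + 166*I*sqrt(37)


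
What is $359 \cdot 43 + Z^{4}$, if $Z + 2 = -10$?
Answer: $36173$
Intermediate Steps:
$Z = -12$ ($Z = -2 - 10 = -12$)
$359 \cdot 43 + Z^{4} = 359 \cdot 43 + \left(-12\right)^{4} = 15437 + 20736 = 36173$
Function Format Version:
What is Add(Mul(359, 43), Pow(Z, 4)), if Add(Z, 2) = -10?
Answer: 36173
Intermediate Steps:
Z = -12 (Z = Add(-2, -10) = -12)
Add(Mul(359, 43), Pow(Z, 4)) = Add(Mul(359, 43), Pow(-12, 4)) = Add(15437, 20736) = 36173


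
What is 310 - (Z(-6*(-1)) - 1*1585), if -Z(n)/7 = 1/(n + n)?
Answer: 22747/12 ≈ 1895.6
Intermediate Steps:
Z(n) = -7/(2*n) (Z(n) = -7/(n + n) = -7*1/(2*n) = -7/(2*n))
310 - (Z(-6*(-1)) - 1*1585) = 310 - (-7/(2*((-6*(-1)))) - 1*1585) = 310 - (-7/2/6 - 1585) = 310 - (-7/2*⅙ - 1585) = 310 - (-7/12 - 1585) = 310 - 1*(-19027/12) = 310 + 19027/12 = 22747/12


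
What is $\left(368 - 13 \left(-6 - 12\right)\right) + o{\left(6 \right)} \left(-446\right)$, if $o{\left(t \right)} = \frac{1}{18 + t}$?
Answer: $\frac{7001}{12} \approx 583.42$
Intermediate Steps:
$\left(368 - 13 \left(-6 - 12\right)\right) + o{\left(6 \right)} \left(-446\right) = \left(368 - 13 \left(-6 - 12\right)\right) + \frac{1}{18 + 6} \left(-446\right) = \left(368 - -234\right) + \frac{1}{24} \left(-446\right) = \left(368 + 234\right) + \frac{1}{24} \left(-446\right) = 602 - \frac{223}{12} = \frac{7001}{12}$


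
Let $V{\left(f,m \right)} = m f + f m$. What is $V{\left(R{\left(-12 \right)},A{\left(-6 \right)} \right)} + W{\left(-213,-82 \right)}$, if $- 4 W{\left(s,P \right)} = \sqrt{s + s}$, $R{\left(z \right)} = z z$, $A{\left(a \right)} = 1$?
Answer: $288 - \frac{i \sqrt{426}}{4} \approx 288.0 - 5.1599 i$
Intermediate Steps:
$R{\left(z \right)} = z^{2}$
$W{\left(s,P \right)} = - \frac{\sqrt{2} \sqrt{s}}{4}$ ($W{\left(s,P \right)} = - \frac{\sqrt{s + s}}{4} = - \frac{\sqrt{2 s}}{4} = - \frac{\sqrt{2} \sqrt{s}}{4}$)
$V{\left(f,m \right)} = 2 f m$ ($V{\left(f,m \right)} = f m + f m = 2 f m$)
$V{\left(R{\left(-12 \right)},A{\left(-6 \right)} \right)} + W{\left(-213,-82 \right)} = 2 \left(-12\right)^{2} \cdot 1 - \frac{\sqrt{2} \sqrt{-213}}{4} = 2 \cdot 144 \cdot 1 - \frac{\sqrt{2} i \sqrt{213}}{4} = 288 - \frac{i \sqrt{426}}{4}$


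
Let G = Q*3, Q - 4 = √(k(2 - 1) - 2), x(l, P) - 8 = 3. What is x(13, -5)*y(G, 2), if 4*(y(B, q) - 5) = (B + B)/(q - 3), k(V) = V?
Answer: -11 - 33*I/2 ≈ -11.0 - 16.5*I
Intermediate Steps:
x(l, P) = 11 (x(l, P) = 8 + 3 = 11)
Q = 4 + I (Q = 4 + √((2 - 1) - 2) = 4 + √(1 - 2) = 4 + √(-1) = 4 + I ≈ 4.0 + 1.0*I)
G = 12 + 3*I (G = (4 + I)*3 = 12 + 3*I ≈ 12.0 + 3.0*I)
y(B, q) = 5 + B/(2*(-3 + q)) (y(B, q) = 5 + ((B + B)/(q - 3))/4 = 5 + ((2*B)/(-3 + q))/4 = 5 + (2*B/(-3 + q))/4 = 5 + B/(2*(-3 + q)))
x(13, -5)*y(G, 2) = 11*((-30 + (12 + 3*I) + 10*2)/(2*(-3 + 2))) = 11*((½)*(-30 + (12 + 3*I) + 20)/(-1)) = 11*((½)*(-1)*(2 + 3*I)) = 11*(-1 - 3*I/2) = -11 - 33*I/2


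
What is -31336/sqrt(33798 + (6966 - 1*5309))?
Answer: -31336*sqrt(35455)/35455 ≈ -166.42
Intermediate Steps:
-31336/sqrt(33798 + (6966 - 1*5309)) = -31336/sqrt(33798 + (6966 - 5309)) = -31336/sqrt(33798 + 1657) = -31336*sqrt(35455)/35455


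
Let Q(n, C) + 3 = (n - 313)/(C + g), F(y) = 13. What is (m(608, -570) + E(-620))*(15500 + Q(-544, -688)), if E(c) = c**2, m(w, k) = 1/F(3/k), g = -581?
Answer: 98277703326550/16497 ≈ 5.9573e+9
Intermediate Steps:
m(w, k) = 1/13
Q(n, C) = -3 + (-313 + n)/(-581 + C) (Q(n, C) = -3 + (n - 313)/(C - 581) = -3 + (-313 + n)/(-581 + C))
(m(608, -570) + E(-620))*(15500 + Q(-544, -688)) = (1/13 + (-620)**2)*(15500 + (1430 - 544 - 3*(-688))/(-581 - 688)) = (1/13 + 384400)*(15500 + (1430 - 544 + 2064)/(-1269)) = 4997201*(15500 - 1/1269*2950)/13 = 4997201*(15500 - 2950/1269)/13 = (4997201/13)*(19666550/1269) = 98277703326550/16497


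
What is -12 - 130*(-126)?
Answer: 16368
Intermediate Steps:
-12 - 130*(-126) = -12 + 16380 = 16368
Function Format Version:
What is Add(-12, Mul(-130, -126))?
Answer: 16368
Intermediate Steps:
Add(-12, Mul(-130, -126)) = Add(-12, 16380) = 16368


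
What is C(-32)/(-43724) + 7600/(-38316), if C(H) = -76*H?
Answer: -26592932/104708049 ≈ -0.25397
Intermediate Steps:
C(-32)/(-43724) + 7600/(-38316) = -76*(-32)/(-43724) + 7600/(-38316) = 2432*(-1/43724) + 7600*(-1/38316) = -608/10931 - 1900/9579 = -26592932/104708049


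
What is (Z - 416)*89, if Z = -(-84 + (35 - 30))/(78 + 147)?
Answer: -8323369/225 ≈ -36993.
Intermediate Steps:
Z = 79/225 (Z = -(-84 + 5)/225 = -(-79)/225 = -1*(-79/225) = 79/225 ≈ 0.35111)
(Z - 416)*89 = (79/225 - 416)*89 = -93521/225*89 = -8323369/225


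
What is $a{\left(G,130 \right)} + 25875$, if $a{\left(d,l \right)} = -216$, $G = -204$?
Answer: $25659$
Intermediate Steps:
$a{\left(G,130 \right)} + 25875 = -216 + 25875 = 25659$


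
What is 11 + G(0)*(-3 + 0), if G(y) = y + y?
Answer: 11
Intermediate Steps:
G(y) = 2*y
11 + G(0)*(-3 + 0) = 11 + (2*0)*(-3 + 0) = 11 + 0*(-3) = 11 + 0 = 11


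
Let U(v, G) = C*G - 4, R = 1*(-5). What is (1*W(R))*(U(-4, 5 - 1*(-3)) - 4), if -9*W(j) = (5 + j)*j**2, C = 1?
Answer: 0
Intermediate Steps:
R = -5
U(v, G) = -4 + G (U(v, G) = 1*G - 4 = G - 4 = -4 + G)
W(j) = -j**2*(5 + j)/9 (W(j) = -(5 + j)*j**2/9 = -j**2*(5 + j)/9)
(1*W(R))*(U(-4, 5 - 1*(-3)) - 4) = (1*((1/9)*(-5)**2*(-5 - 1*(-5))))*((-4 + (5 - 1*(-3))) - 4) = (1*((1/9)*25*(-5 + 5)))*((-4 + (5 + 3)) - 4) = (1*((1/9)*25*0))*((-4 + 8) - 4) = (1*0)*(4 - 4) = 0*0 = 0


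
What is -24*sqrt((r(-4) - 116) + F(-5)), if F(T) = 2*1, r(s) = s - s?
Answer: -24*I*sqrt(114) ≈ -256.25*I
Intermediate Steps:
r(s) = 0
F(T) = 2
-24*sqrt((r(-4) - 116) + F(-5)) = -24*sqrt((0 - 116) + 2) = -24*sqrt(-116 + 2) = -24*I*sqrt(114)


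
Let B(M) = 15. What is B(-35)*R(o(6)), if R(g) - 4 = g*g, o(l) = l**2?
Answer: 19500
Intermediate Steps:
R(g) = 4 + g**2 (R(g) = 4 + g*g = 4 + g**2)
B(-35)*R(o(6)) = 15*(4 + (6**2)**2) = 15*(4 + 36**2) = 15*(4 + 1296) = 15*1300 = 19500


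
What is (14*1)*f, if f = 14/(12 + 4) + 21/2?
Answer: 637/4 ≈ 159.25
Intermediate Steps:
f = 91/8 (f = 14/16 + 21*(1/2) = 14*(1/16) + 21/2 = 7/8 + 21/2 = 91/8 ≈ 11.375)
(14*1)*f = (14*1)*(91/8) = 14*(91/8) = 637/4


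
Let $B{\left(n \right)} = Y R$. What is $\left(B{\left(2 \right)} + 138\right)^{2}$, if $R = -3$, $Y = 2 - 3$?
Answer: $19881$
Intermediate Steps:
$Y = -1$ ($Y = 2 - 3 = -1$)
$B{\left(n \right)} = 3$ ($B{\left(n \right)} = \left(-1\right) \left(-3\right) = 3$)
$\left(B{\left(2 \right)} + 138\right)^{2} = \left(3 + 138\right)^{2} = 141^{2} = 19881$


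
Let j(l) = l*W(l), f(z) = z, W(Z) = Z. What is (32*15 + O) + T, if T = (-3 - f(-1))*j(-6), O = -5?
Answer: 403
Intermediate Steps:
j(l) = l**2 (j(l) = l*l = l**2)
T = -72 (T = (-3 - 1*(-1))*(-6)**2 = (-3 + 1)*36 = -2*36 = -72)
(32*15 + O) + T = (32*15 - 5) - 72 = (480 - 5) - 72 = 475 - 72 = 403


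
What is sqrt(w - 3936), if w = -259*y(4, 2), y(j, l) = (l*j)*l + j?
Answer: 2*I*sqrt(2279) ≈ 95.478*I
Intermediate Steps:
y(j, l) = j + j*l**2 (y(j, l) = (j*l)*l + j = j*l**2 + j = j + j*l**2)
w = -5180 (w = -1036*(1 + 2**2) = -1036*(1 + 4) = -1036*5 = -259*20 = -5180)
sqrt(w - 3936) = sqrt(-5180 - 3936) = sqrt(-9116) = 2*I*sqrt(2279)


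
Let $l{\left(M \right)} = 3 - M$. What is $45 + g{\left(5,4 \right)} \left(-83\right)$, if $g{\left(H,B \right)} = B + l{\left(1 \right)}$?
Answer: $-453$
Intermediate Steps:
$g{\left(H,B \right)} = 2 + B$ ($g{\left(H,B \right)} = B + \left(3 - 1\right) = B + 2 = 2 + B$)
$45 + g{\left(5,4 \right)} \left(-83\right) = 45 + \left(2 + 4\right) \left(-83\right) = 45 + 6 \left(-83\right) = 45 - 498 = -453$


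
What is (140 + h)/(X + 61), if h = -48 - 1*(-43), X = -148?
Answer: -45/29 ≈ -1.5517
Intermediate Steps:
h = -5 (h = -48 + 43 = -5)
(140 + h)/(X + 61) = (140 - 5)/(-148 + 61) = 135/(-87) = -1/87*135 = -45/29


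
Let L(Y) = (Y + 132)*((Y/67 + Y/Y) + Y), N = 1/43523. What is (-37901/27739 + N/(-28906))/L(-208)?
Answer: -3194716268373059/37335444397882538264 ≈ -8.5568e-5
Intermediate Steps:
N = 1/43523 ≈ 2.2976e-5
L(Y) = (1 + 68*Y/67)*(132 + Y) (L(Y) = (132 + Y)*((Y*(1/67) + 1) + Y) = (132 + Y)*((Y/67 + 1) + Y) = (132 + Y)*((1 + Y/67) + Y) = (132 + Y)*(1 + 68*Y/67) = (1 + 68*Y/67)*(132 + Y))
(-37901/27739 + N/(-28906))/L(-208) = (-37901/27739 + (1/43523)/(-28906))/(132 + (68/67)*(-208)² + (9043/67)*(-208)) = (-37901*1/27739 + (1/43523)*(-1/28906))/(132 + (68/67)*43264 - 1880944/67) = (-37901/27739 - 1/1258075838)/(132 + 2941952/67 - 1880944/67) = -47682332363777/(34897765670282*1069852/67) = -47682332363777/34897765670282*67/1069852 = -3194716268373059/37335444397882538264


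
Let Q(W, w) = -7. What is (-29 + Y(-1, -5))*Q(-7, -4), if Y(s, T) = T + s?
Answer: 245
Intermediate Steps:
(-29 + Y(-1, -5))*Q(-7, -4) = (-29 + (-5 - 1))*(-7) = (-29 - 6)*(-7) = -35*(-7) = 245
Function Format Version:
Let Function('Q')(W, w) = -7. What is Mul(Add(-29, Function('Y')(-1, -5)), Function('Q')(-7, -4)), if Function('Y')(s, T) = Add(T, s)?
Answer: 245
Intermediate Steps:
Mul(Add(-29, Function('Y')(-1, -5)), Function('Q')(-7, -4)) = Mul(Add(-29, Add(-5, -1)), -7) = Mul(Add(-29, -6), -7) = Mul(-35, -7) = 245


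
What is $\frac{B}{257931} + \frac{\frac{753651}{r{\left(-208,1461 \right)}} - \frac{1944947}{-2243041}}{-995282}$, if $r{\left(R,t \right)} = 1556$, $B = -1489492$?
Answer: $- \frac{5174492859548730160837}{895976247033932589432} \approx -5.7753$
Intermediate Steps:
$\frac{B}{257931} + \frac{\frac{753651}{r{\left(-208,1461 \right)}} - \frac{1944947}{-2243041}}{-995282} = - \frac{1489492}{257931} + \frac{\frac{753651}{1556} - \frac{1944947}{-2243041}}{-995282} = \left(-1489492\right) \frac{1}{257931} + \left(753651 \cdot \frac{1}{1556} - - \frac{1944947}{2243041}\right) \left(- \frac{1}{995282}\right) = - \frac{1489492}{257931} + \left(\frac{753651}{1556} + \frac{1944947}{2243041}\right) \left(- \frac{1}{995282}\right) = - \frac{1489492}{257931} + \frac{1693496430223}{3490171796} \left(- \frac{1}{995282}\right) = - \frac{1489492}{257931} - \frac{1693496430223}{3473705165466472} = - \frac{5174492859548730160837}{895976247033932589432}$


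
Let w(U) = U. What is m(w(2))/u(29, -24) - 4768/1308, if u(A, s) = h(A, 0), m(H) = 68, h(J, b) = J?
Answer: -12332/9483 ≈ -1.3004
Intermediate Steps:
u(A, s) = A
m(w(2))/u(29, -24) - 4768/1308 = 68/29 - 4768/1308 = 68*(1/29) - 4768*1/1308 = 68/29 - 1192/327 = -12332/9483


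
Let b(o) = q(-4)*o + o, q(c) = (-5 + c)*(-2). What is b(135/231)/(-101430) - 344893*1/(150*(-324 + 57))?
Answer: 14964544586/1737749475 ≈ 8.6115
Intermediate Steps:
q(c) = 10 - 2*c
b(o) = 19*o (b(o) = (10 - 2*(-4))*o + o = (10 + 8)*o + o = 18*o + o = 19*o)
b(135/231)/(-101430) - 344893*1/(150*(-324 + 57)) = (19*(135/231))/(-101430) - 344893*1/(150*(-324 + 57)) = (19*(135*(1/231)))*(-1/101430) - 344893/((-267*150)) = (19*(45/77))*(-1/101430) - 344893/(-40050) = (855/77)*(-1/101430) - 344893*(-1/40050) = -19/173558 + 344893/40050 = 14964544586/1737749475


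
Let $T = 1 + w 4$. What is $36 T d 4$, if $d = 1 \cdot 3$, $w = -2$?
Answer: $-3024$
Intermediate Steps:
$T = -7$ ($T = 1 - 8 = -7$)
$d = 3$
$36 T d 4 = 36 \left(\left(-7\right) 3\right) 4 = 36 \left(-21\right) 4 = \left(-756\right) 4 = -3024$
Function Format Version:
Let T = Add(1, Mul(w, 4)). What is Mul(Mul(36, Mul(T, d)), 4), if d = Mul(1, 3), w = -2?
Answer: -3024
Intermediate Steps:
T = -7 (T = Add(1, Mul(-2, 4)) = Add(1, -8) = -7)
d = 3
Mul(Mul(36, Mul(T, d)), 4) = Mul(Mul(36, Mul(-7, 3)), 4) = Mul(Mul(36, -21), 4) = Mul(-756, 4) = -3024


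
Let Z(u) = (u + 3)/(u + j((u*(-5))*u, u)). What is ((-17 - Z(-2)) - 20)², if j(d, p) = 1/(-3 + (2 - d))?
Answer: 1822500/1369 ≈ 1331.3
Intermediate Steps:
j(d, p) = 1/(-1 - d)
Z(u) = (3 + u)/(u - 1/(1 - 5*u²)) (Z(u) = (u + 3)/(u - 1/(1 + (u*(-5))*u)) = (3 + u)/(u - 1/(1 + (-5*u)*u)) = (3 + u)/(u - 1/(1 - 5*u²)))
((-17 - Z(-2)) - 20)² = ((-17 - (-1 + 5*(-2)²)*(3 - 2)/(1 - 2*(-1 + 5*(-2)²))) - 20)² = ((-17 - (-1 + 5*4)/(1 - 2*(-1 + 5*4))) - 20)² = ((-17 - (-1 + 20)/(1 - 2*(-1 + 20))) - 20)² = ((-17 - 19/(1 - 2*19)) - 20)² = ((-17 - 19/(1 - 38)) - 20)² = ((-17 - 19/(-37)) - 20)² = ((-17 - (-1)*19/37) - 20)² = ((-17 - 1*(-19/37)) - 20)² = ((-17 + 19/37) - 20)² = (-610/37 - 20)² = (-1350/37)² = 1822500/1369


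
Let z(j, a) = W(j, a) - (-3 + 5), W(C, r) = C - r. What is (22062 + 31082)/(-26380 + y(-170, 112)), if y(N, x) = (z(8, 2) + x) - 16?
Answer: -91/45 ≈ -2.0222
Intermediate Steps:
z(j, a) = -2 + j - a (z(j, a) = (j - a) - (-3 + 5) = (j - a) - 1*2 = (j - a) - 2 = -2 + j - a)
y(N, x) = -12 + x (y(N, x) = ((-2 + 8 - 1*2) + x) - 16 = ((-2 + 8 - 2) + x) - 16 = (4 + x) - 16 = -12 + x)
(22062 + 31082)/(-26380 + y(-170, 112)) = (22062 + 31082)/(-26380 + (-12 + 112)) = 53144/(-26380 + 100) = 53144/(-26280) = 53144*(-1/26280) = -91/45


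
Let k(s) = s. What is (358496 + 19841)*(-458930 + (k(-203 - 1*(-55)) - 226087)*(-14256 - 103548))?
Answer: 10083032528856370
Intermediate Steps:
(358496 + 19841)*(-458930 + (k(-203 - 1*(-55)) - 226087)*(-14256 - 103548)) = (358496 + 19841)*(-458930 + ((-203 - 1*(-55)) - 226087)*(-14256 - 103548)) = 378337*(-458930 + ((-203 + 55) - 226087)*(-117804)) = 378337*(-458930 + (-148 - 226087)*(-117804)) = 378337*(-458930 - 226235*(-117804)) = 378337*(-458930 + 26651387940) = 378337*26650929010 = 10083032528856370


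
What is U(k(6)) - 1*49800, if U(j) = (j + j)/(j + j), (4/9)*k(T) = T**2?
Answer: -49799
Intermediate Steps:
k(T) = 9*T**2/4
U(j) = 1 (U(j) = (2*j)/((2*j)) = (2*j)*(1/(2*j)) = 1)
U(k(6)) - 1*49800 = 1 - 1*49800 = 1 - 49800 = -49799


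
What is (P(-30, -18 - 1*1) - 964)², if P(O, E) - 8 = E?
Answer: 950625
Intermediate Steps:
P(O, E) = 8 + E
(P(-30, -18 - 1*1) - 964)² = ((8 + (-18 - 1*1)) - 964)² = ((8 + (-18 - 1)) - 964)² = ((8 - 19) - 964)² = (-11 - 964)² = (-975)² = 950625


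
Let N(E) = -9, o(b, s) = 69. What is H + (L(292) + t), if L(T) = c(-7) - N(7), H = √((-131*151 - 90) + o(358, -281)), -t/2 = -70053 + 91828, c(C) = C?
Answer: -43548 + I*√19802 ≈ -43548.0 + 140.72*I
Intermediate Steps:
t = -43550 (t = -2*(-70053 + 91828) = -2*21775 = -43550)
H = I*√19802 (H = √((-131*151 - 90) + 69) = √((-19781 - 90) + 69) = √(-19871 + 69) = √(-19802) = I*√19802 ≈ 140.72*I)
L(T) = 2 (L(T) = -7 - 1*(-9) = -7 + 9 = 2)
H + (L(292) + t) = I*√19802 + (2 - 43550) = I*√19802 - 43548 = -43548 + I*√19802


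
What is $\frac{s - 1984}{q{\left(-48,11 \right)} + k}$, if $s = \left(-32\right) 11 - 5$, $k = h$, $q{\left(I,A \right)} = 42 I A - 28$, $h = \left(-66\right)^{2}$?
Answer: $\frac{2341}{17848} \approx 0.13116$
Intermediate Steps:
$h = 4356$
$q{\left(I,A \right)} = -28 + 42 A I$ ($q{\left(I,A \right)} = 42 A I - 28 = -28 + 42 A I$)
$k = 4356$
$s = -357$ ($s = -352 - 5 = -357$)
$\frac{s - 1984}{q{\left(-48,11 \right)} + k} = \frac{-357 - 1984}{\left(-28 + 42 \cdot 11 \left(-48\right)\right) + 4356} = - \frac{2341}{\left(-28 - 22176\right) + 4356} = - \frac{2341}{-22204 + 4356} = - \frac{2341}{-17848} = \left(-2341\right) \left(- \frac{1}{17848}\right) = \frac{2341}{17848}$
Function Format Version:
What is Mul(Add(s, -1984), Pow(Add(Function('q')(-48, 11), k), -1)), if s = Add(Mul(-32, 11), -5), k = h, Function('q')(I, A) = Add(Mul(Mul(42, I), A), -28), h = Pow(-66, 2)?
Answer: Rational(2341, 17848) ≈ 0.13116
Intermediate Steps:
h = 4356
Function('q')(I, A) = Add(-28, Mul(42, A, I)) (Function('q')(I, A) = Add(Mul(42, A, I), -28) = Add(-28, Mul(42, A, I)))
k = 4356
s = -357 (s = Add(-352, -5) = -357)
Mul(Add(s, -1984), Pow(Add(Function('q')(-48, 11), k), -1)) = Mul(Add(-357, -1984), Pow(Add(Add(-28, Mul(42, 11, -48)), 4356), -1)) = Mul(-2341, Pow(Add(Add(-28, -22176), 4356), -1)) = Mul(-2341, Pow(Add(-22204, 4356), -1)) = Mul(-2341, Pow(-17848, -1)) = Mul(-2341, Rational(-1, 17848)) = Rational(2341, 17848)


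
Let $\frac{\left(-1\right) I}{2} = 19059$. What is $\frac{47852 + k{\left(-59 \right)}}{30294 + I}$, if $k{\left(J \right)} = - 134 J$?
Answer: $- \frac{9293}{1304} \approx -7.1265$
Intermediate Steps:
$I = -38118$ ($I = \left(-2\right) 19059 = -38118$)
$\frac{47852 + k{\left(-59 \right)}}{30294 + I} = \frac{47852 - -7906}{30294 - 38118} = \frac{47852 + 7906}{-7824} = 55758 \left(- \frac{1}{7824}\right) = - \frac{9293}{1304}$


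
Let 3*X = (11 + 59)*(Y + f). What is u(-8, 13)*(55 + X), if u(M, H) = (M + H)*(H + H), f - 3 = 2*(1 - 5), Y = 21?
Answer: 167050/3 ≈ 55683.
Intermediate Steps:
f = -5 (f = 3 + 2*(1 - 5) = 3 + 2*(-4) = 3 - 8 = -5)
u(M, H) = 2*H*(H + M) (u(M, H) = (H + M)*(2*H) = 2*H*(H + M))
X = 1120/3 (X = ((11 + 59)*(21 - 5))/3 = (70*16)/3 = (⅓)*1120 = 1120/3 ≈ 373.33)
u(-8, 13)*(55 + X) = (2*13*(13 - 8))*(55 + 1120/3) = (2*13*5)*(1285/3) = 130*(1285/3) = 167050/3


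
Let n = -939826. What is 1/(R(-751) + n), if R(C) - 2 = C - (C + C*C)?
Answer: -1/1503825 ≈ -6.6497e-7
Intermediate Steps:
R(C) = 2 - C**2 (R(C) = 2 + (C - (C + C*C)) = 2 + (C - (C + C**2)) = 2 + (C + (-C - C**2)) = 2 - C**2)
1/(R(-751) + n) = 1/((2 - 1*(-751)**2) - 939826) = 1/((2 - 1*564001) - 939826) = 1/((2 - 564001) - 939826) = 1/(-563999 - 939826) = 1/(-1503825) = -1/1503825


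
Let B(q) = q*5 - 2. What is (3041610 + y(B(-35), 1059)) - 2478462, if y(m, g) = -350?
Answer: 562798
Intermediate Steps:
B(q) = -2 + 5*q (B(q) = 5*q - 2 = -2 + 5*q)
(3041610 + y(B(-35), 1059)) - 2478462 = (3041610 - 350) - 2478462 = 3041260 - 2478462 = 562798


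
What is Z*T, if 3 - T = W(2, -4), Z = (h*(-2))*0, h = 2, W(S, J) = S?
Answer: 0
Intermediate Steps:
Z = 0 (Z = (2*(-2))*0 = -4*0 = 0)
T = 1 (T = 3 - 1*2 = 3 - 2 = 1)
Z*T = 0*1 = 0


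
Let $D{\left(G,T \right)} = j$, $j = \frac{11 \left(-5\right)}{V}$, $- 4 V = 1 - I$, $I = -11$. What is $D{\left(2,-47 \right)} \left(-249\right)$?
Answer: $-4565$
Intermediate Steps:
$V = -3$ ($V = - \frac{1 - -11}{4} = - \frac{1 + 11}{4} = \left(- \frac{1}{4}\right) 12 = -3$)
$j = \frac{55}{3}$ ($j = \frac{11 \left(-5\right)}{-3} = \left(-55\right) \left(- \frac{1}{3}\right) = \frac{55}{3} \approx 18.333$)
$D{\left(G,T \right)} = \frac{55}{3}$
$D{\left(2,-47 \right)} \left(-249\right) = \frac{55}{3} \left(-249\right) = -4565$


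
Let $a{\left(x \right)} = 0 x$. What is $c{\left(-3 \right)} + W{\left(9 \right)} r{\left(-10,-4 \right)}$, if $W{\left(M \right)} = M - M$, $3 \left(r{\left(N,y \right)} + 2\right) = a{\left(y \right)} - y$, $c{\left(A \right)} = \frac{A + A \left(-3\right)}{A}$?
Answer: $-2$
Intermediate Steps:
$a{\left(x \right)} = 0$
$c{\left(A \right)} = -2$ ($c{\left(A \right)} = \frac{A - 3 A}{A} = \frac{\left(-2\right) A}{A} = -2$)
$r{\left(N,y \right)} = -2 - \frac{y}{3}$ ($r{\left(N,y \right)} = -2 + \frac{0 - y}{3} = -2 + \frac{\left(-1\right) y}{3} = -2 - \frac{y}{3}$)
$W{\left(M \right)} = 0$
$c{\left(-3 \right)} + W{\left(9 \right)} r{\left(-10,-4 \right)} = -2 + 0 \left(-2 - - \frac{4}{3}\right) = -2 + 0 \left(-2 + \frac{4}{3}\right) = -2 + 0 \left(- \frac{2}{3}\right) = -2 + 0 = -2$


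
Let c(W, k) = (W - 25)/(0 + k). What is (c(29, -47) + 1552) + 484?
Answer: 95688/47 ≈ 2035.9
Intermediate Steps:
c(W, k) = (-25 + W)/k
(c(29, -47) + 1552) + 484 = ((-25 + 29)/(-47) + 1552) + 484 = (-1/47*4 + 1552) + 484 = (-4/47 + 1552) + 484 = 72940/47 + 484 = 95688/47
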